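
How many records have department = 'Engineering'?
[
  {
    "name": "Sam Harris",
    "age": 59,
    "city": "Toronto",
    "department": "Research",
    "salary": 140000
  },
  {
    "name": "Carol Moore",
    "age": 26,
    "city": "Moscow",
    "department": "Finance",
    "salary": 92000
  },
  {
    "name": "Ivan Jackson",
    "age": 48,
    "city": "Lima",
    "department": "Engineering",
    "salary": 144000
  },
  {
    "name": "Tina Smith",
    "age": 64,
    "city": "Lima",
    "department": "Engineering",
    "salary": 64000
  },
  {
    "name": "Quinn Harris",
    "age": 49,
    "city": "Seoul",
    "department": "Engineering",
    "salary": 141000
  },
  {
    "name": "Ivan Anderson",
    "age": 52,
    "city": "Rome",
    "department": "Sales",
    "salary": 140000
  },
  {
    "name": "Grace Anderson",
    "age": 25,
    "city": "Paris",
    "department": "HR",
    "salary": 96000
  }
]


Data: 7 records
Condition: department = 'Engineering'

Checking each record:
  Sam Harris: Research
  Carol Moore: Finance
  Ivan Jackson: Engineering MATCH
  Tina Smith: Engineering MATCH
  Quinn Harris: Engineering MATCH
  Ivan Anderson: Sales
  Grace Anderson: HR

Count: 3

3


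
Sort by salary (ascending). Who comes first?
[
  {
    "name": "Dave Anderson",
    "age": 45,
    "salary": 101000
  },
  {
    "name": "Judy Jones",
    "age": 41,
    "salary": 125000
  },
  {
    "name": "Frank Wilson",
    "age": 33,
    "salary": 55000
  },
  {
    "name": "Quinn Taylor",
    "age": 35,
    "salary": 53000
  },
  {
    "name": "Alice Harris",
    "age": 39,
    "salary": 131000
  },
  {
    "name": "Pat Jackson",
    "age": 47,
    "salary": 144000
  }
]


Sort by: salary (ascending)

Sorted order:
  1. Quinn Taylor (salary = 53000)
  2. Frank Wilson (salary = 55000)
  3. Dave Anderson (salary = 101000)
  4. Judy Jones (salary = 125000)
  5. Alice Harris (salary = 131000)
  6. Pat Jackson (salary = 144000)

First: Quinn Taylor

Quinn Taylor


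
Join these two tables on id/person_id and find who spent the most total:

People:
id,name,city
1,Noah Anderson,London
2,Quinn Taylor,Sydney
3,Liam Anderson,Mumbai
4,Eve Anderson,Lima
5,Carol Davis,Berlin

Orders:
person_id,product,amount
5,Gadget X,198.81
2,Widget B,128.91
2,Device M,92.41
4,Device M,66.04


Join on: people.id = orders.person_id

Joined rows:
  Carol Davis (Berlin) bought Gadget X for $198.81
  Quinn Taylor (Sydney) bought Widget B for $128.91
  Quinn Taylor (Sydney) bought Device M for $92.41
  Eve Anderson (Lima) bought Device M for $66.04

Total per person:
  Quinn Taylor: $221.32
  Carol Davis: $198.81
  Eve Anderson: $66.04

Top spender: Quinn Taylor ($221.32)

Quinn Taylor ($221.32)


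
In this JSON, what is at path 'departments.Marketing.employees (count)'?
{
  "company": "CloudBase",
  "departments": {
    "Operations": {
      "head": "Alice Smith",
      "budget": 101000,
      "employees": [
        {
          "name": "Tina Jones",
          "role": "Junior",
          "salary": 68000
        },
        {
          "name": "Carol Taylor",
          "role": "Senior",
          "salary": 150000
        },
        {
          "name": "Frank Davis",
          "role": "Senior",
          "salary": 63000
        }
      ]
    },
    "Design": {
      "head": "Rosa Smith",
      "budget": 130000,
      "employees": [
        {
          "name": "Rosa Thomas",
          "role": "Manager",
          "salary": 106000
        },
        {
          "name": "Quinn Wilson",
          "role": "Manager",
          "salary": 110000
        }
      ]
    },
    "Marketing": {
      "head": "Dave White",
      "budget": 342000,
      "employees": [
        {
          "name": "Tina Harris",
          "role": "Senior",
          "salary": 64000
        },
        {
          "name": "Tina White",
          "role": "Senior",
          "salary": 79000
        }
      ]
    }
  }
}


Path: departments.Marketing.employees (count)

Navigate:
  -> departments
  -> Marketing
  -> employees (array, length 2)

2


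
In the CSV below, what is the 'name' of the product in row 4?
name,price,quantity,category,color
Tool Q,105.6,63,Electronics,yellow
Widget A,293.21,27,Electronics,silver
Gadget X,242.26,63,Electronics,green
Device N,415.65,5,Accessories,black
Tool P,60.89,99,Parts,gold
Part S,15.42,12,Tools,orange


Query: Row 4 ('Device N'), column 'name'
Value: Device N

Device N


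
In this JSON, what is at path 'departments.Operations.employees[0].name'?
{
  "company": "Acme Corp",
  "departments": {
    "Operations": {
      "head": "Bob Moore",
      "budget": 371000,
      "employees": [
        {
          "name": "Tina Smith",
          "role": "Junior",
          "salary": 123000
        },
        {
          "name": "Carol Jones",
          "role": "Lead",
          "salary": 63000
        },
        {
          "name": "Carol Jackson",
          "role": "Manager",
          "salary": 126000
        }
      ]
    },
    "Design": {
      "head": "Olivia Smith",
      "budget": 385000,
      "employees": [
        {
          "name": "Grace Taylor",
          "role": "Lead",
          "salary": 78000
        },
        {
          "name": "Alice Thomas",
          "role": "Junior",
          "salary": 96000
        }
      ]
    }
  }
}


Path: departments.Operations.employees[0].name

Navigate:
  -> departments
  -> Operations
  -> employees[0].name = 'Tina Smith'

Tina Smith


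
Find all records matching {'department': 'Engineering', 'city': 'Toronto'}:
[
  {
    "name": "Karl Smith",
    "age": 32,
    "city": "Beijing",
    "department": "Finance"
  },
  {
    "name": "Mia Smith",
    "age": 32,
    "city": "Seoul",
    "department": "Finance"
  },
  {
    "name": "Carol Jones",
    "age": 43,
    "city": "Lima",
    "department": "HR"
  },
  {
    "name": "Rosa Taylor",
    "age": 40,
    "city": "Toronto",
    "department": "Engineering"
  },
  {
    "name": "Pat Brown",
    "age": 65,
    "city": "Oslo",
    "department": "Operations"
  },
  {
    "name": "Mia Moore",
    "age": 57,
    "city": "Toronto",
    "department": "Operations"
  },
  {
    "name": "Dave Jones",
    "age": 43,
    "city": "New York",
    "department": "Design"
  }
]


Search criteria: {'department': 'Engineering', 'city': 'Toronto'}

Checking 7 records:
  Karl Smith: {department: Finance, city: Beijing}
  Mia Smith: {department: Finance, city: Seoul}
  Carol Jones: {department: HR, city: Lima}
  Rosa Taylor: {department: Engineering, city: Toronto} <-- MATCH
  Pat Brown: {department: Operations, city: Oslo}
  Mia Moore: {department: Operations, city: Toronto}
  Dave Jones: {department: Design, city: New York}

Matches: ["Rosa Taylor"]

["Rosa Taylor"]


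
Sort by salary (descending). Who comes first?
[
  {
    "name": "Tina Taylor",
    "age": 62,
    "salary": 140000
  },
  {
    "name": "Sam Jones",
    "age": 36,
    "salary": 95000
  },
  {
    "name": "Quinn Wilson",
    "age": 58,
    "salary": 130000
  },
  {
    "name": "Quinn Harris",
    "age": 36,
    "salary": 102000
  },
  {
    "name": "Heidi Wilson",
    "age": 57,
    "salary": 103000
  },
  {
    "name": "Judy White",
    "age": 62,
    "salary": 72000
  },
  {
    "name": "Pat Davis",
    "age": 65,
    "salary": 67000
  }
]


Sort by: salary (descending)

Sorted order:
  1. Tina Taylor (salary = 140000)
  2. Quinn Wilson (salary = 130000)
  3. Heidi Wilson (salary = 103000)
  4. Quinn Harris (salary = 102000)
  5. Sam Jones (salary = 95000)
  6. Judy White (salary = 72000)
  7. Pat Davis (salary = 67000)

First: Tina Taylor

Tina Taylor


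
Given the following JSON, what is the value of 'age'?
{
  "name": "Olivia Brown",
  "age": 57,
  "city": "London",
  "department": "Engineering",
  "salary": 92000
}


Looking up field 'age'
Value: 57

57


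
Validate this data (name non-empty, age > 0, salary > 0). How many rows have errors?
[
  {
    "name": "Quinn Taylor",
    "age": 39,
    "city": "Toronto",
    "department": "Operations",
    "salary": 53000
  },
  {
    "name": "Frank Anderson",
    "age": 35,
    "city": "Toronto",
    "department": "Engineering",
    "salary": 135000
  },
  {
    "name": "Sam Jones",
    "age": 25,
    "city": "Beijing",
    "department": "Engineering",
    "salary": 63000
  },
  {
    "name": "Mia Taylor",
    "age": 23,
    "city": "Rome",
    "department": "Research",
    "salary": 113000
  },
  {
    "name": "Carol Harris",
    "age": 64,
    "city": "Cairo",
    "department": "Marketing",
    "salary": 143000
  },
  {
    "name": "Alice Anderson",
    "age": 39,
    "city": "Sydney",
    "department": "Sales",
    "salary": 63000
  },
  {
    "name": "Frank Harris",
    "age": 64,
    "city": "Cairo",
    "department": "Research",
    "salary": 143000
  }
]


Validating 7 records:
Rules: name non-empty, age > 0, salary > 0

  Row 1 (Quinn Taylor): OK
  Row 2 (Frank Anderson): OK
  Row 3 (Sam Jones): OK
  Row 4 (Mia Taylor): OK
  Row 5 (Carol Harris): OK
  Row 6 (Alice Anderson): OK
  Row 7 (Frank Harris): OK

Total errors: 0

0 errors


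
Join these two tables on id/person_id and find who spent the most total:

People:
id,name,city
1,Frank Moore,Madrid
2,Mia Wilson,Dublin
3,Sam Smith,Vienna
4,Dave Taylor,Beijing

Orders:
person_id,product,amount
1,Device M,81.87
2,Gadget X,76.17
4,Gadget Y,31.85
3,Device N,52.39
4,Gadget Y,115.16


Join on: people.id = orders.person_id

Joined rows:
  Frank Moore (Madrid) bought Device M for $81.87
  Mia Wilson (Dublin) bought Gadget X for $76.17
  Dave Taylor (Beijing) bought Gadget Y for $31.85
  Sam Smith (Vienna) bought Device N for $52.39
  Dave Taylor (Beijing) bought Gadget Y for $115.16

Total per person:
  Dave Taylor: $147.01
  Frank Moore: $81.87
  Mia Wilson: $76.17
  Sam Smith: $52.39

Top spender: Dave Taylor ($147.01)

Dave Taylor ($147.01)


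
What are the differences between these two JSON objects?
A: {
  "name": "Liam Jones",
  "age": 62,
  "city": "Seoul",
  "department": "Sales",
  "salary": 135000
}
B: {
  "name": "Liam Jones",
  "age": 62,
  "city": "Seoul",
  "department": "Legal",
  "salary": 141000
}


Comparing each field (in key order):
  name: same
  age: same
  city: same
  department: DIFFERENT
  salary: DIFFERENT
Differences:
  department: Sales -> Legal
  salary: 135000 -> 141000

2 field(s) changed

2 changes: department, salary


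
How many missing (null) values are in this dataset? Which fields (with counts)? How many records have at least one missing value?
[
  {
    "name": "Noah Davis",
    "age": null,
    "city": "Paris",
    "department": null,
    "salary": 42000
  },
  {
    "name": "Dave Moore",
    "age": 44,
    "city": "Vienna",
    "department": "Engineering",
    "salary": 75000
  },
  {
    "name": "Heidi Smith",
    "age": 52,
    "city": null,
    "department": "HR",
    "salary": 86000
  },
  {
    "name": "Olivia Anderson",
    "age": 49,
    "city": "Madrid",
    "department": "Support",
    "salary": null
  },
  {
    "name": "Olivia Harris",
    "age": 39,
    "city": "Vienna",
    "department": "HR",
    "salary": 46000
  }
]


Checking for missing (null) values in 5 records:

  Noah Davis: age, department
  Dave Moore: complete
  Heidi Smith: city
  Olivia Anderson: salary
  Olivia Harris: complete

Per field:
  name: 0 missing
  age: 1 missing
  city: 1 missing
  department: 1 missing
  salary: 1 missing

Total missing values: 4
Records with any missing: 3

4 missing values (age: 1, city: 1, department: 1, salary: 1); 3 incomplete records


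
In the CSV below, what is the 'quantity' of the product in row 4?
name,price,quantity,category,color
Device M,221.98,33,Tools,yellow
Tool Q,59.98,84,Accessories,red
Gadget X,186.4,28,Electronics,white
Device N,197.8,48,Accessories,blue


Query: Row 4 ('Device N'), column 'quantity'
Value: 48

48


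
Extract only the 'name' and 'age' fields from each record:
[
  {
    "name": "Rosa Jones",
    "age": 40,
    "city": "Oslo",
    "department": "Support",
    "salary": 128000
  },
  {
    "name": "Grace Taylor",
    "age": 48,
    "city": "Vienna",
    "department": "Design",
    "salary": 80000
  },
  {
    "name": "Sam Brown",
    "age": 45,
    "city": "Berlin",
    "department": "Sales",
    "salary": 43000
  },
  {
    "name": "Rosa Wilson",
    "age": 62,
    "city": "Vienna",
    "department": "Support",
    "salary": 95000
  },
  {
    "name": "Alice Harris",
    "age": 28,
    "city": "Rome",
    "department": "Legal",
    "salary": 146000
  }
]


Original: 5 records with fields: name, age, city, department, salary
Keep: ['name', 'age']
Drop: ['city', 'department', 'salary']
Result: 5 records, 2 fields each

[
  {
    "name": "Rosa Jones",
    "age": 40
  },
  {
    "name": "Grace Taylor",
    "age": 48
  },
  {
    "name": "Sam Brown",
    "age": 45
  },
  {
    "name": "Rosa Wilson",
    "age": 62
  },
  {
    "name": "Alice Harris",
    "age": 28
  }
]


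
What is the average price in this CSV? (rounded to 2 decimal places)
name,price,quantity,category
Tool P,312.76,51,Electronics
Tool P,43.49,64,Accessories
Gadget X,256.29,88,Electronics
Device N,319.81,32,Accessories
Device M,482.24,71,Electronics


Computing average price:
Values: [312.76, 43.49, 256.29, 319.81, 482.24]
Sum = 1414.59
Count = 5
Average = 1414.59/5 = 282.918 exactly -> 282.92 (rounded half-up to 2 decimal places)

282.92


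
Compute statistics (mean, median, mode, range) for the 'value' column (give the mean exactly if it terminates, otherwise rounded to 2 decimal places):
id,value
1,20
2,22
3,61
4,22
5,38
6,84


Data: [20, 22, 61, 22, 38, 84]
Count: 6
Sum: 247
Mean: 247/6 ≈ 41.17 (rounded to 2 decimal places)
Sorted: [20, 22, 22, 38, 61, 84]
Median: 30.0
Mode: 22 (2 times)
Range: 84 - 20 = 64
Min: 20, Max: 84

mean≈41.17, median=30.0, mode=22, range=64


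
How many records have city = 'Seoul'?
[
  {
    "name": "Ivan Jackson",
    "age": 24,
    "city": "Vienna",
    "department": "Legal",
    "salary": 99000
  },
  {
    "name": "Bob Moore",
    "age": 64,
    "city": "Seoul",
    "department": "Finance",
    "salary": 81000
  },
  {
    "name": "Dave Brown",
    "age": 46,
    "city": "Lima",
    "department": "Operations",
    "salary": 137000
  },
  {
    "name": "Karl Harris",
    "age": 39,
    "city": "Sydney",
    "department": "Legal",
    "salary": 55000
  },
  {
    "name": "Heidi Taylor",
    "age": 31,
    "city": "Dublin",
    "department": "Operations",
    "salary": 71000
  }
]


Data: 5 records
Condition: city = 'Seoul'

Checking each record:
  Ivan Jackson: Vienna
  Bob Moore: Seoul MATCH
  Dave Brown: Lima
  Karl Harris: Sydney
  Heidi Taylor: Dublin

Count: 1

1


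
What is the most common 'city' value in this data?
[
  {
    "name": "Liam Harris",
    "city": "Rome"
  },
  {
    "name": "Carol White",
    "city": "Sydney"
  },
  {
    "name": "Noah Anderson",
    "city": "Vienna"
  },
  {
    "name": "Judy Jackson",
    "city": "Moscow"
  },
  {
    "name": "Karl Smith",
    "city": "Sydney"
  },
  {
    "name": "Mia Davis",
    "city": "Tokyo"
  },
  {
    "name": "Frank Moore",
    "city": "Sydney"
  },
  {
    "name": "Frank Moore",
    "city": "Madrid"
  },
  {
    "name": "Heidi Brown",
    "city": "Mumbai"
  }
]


Counting 'city' values across 9 records:

  Sydney: 3 ###
  Rome: 1 #
  Vienna: 1 #
  Moscow: 1 #
  Tokyo: 1 #
  Madrid: 1 #
  Mumbai: 1 #

Most common: Sydney (3 times)

Sydney (3 times)


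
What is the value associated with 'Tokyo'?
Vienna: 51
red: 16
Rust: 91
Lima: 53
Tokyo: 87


Looking up key 'Tokyo'
Value: 87

87


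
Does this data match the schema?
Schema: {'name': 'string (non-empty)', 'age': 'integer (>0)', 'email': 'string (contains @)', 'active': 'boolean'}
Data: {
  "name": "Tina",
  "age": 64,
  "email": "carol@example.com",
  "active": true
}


Validating each field against schema:
  name: OK (non-empty string)
  age: OK (positive integer)
  email: OK (string with @)
  active: OK (boolean)

Result: VALID

VALID


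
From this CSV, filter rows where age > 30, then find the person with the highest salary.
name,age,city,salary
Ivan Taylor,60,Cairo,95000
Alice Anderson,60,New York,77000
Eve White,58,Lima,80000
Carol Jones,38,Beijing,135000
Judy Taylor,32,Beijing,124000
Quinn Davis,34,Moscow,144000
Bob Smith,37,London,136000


Filter: age > 30
Sort by: salary (descending)

Filtered records (7):
  Quinn Davis, age 34, salary $144000
  Bob Smith, age 37, salary $136000
  Carol Jones, age 38, salary $135000
  Judy Taylor, age 32, salary $124000
  Ivan Taylor, age 60, salary $95000
  Eve White, age 58, salary $80000
  Alice Anderson, age 60, salary $77000

Highest salary: Quinn Davis ($144000)

Quinn Davis


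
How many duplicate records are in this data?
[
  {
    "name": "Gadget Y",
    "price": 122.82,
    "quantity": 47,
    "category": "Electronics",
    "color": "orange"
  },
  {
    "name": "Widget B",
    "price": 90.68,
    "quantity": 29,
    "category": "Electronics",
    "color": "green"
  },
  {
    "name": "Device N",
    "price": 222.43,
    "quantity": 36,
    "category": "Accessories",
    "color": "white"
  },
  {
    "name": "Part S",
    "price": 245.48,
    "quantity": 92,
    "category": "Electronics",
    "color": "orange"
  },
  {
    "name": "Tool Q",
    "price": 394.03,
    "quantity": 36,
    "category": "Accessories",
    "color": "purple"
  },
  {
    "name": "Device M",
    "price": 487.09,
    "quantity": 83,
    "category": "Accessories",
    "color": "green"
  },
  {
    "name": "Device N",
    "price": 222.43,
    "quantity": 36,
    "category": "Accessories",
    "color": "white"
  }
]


Checking 7 records for duplicates:

  Row 1: Gadget Y ($122.82, qty 47)
  Row 2: Widget B ($90.68, qty 29)
  Row 3: Device N ($222.43, qty 36)
  Row 4: Part S ($245.48, qty 92)
  Row 5: Tool Q ($394.03, qty 36)
  Row 6: Device M ($487.09, qty 83)
  Row 7: Device N ($222.43, qty 36) <-- DUPLICATE

Duplicates found: 1
Unique records: 6

1 duplicates, 6 unique


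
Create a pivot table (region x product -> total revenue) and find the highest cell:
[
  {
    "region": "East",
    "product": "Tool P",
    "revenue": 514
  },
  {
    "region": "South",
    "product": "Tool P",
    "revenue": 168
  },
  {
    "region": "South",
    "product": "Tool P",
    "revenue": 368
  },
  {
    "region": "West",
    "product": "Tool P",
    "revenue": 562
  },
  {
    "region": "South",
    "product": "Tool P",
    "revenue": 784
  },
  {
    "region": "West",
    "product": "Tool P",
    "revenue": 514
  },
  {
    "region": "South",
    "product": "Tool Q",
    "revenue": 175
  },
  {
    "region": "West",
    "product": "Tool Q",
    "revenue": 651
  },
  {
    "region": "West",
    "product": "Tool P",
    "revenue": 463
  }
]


Pivot: region (rows) x product (columns) -> total revenue

     Tool P        Tool Q      
East           514             0  
South         1320           175  
West          1539           651  

Highest: West / Tool P = $1539

West / Tool P = $1539


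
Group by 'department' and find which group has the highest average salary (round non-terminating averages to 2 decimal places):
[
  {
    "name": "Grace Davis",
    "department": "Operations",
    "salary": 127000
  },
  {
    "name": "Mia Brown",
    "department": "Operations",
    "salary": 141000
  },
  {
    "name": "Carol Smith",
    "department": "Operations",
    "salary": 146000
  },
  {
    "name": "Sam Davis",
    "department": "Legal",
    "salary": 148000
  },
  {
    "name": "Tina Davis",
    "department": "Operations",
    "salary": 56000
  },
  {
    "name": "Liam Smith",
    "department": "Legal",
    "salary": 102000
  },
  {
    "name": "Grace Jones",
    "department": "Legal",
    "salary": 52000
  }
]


Group by: department

Groups:
  Legal: 3 people, avg salary = 302000/3 ≈ $100666.67
  Operations: 4 people, avg salary = 470000/4 = $117500

Highest average salary: Operations ($117500)

Operations ($117500)


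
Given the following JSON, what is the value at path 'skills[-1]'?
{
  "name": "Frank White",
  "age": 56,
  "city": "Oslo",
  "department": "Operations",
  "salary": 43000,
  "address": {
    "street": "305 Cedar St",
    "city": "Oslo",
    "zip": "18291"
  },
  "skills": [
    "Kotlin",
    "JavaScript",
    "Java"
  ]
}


Query: skills[-1]
Path: skills -> last element
Value: Java

Java


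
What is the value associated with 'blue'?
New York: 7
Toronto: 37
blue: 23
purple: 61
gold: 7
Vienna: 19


Looking up key 'blue'
Value: 23

23


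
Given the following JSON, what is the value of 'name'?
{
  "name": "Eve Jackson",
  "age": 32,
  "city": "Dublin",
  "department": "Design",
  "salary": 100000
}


Looking up field 'name'
Value: Eve Jackson

Eve Jackson


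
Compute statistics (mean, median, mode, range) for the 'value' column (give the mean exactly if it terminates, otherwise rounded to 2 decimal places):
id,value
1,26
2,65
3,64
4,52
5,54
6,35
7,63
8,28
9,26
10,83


Data: [26, 65, 64, 52, 54, 35, 63, 28, 26, 83]
Count: 10
Sum: 496
Mean: 496/10 = 49.6
Sorted: [26, 26, 28, 35, 52, 54, 63, 64, 65, 83]
Median: 53.0
Mode: 26 (2 times)
Range: 83 - 26 = 57
Min: 26, Max: 83

mean=49.6, median=53.0, mode=26, range=57


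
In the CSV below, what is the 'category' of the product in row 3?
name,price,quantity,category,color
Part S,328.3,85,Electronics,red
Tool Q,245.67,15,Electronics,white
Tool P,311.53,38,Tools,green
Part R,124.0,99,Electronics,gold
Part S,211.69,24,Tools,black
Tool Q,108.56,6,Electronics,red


Query: Row 3 ('Tool P'), column 'category'
Value: Tools

Tools


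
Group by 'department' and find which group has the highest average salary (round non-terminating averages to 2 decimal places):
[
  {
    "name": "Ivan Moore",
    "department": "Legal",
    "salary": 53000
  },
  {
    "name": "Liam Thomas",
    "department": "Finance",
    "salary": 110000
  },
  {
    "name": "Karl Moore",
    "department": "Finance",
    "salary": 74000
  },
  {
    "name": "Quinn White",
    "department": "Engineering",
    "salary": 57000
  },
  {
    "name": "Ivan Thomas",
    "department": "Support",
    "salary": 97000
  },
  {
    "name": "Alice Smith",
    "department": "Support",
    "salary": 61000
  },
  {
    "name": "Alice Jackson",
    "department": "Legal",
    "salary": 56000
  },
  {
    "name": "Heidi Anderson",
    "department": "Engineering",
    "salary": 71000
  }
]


Group by: department

Groups:
  Engineering: 2 people, avg salary = 128000/2 = $64000
  Finance: 2 people, avg salary = 184000/2 = $92000
  Legal: 2 people, avg salary = 109000/2 = $54500
  Support: 2 people, avg salary = 158000/2 = $79000

Highest average salary: Finance ($92000)

Finance ($92000)


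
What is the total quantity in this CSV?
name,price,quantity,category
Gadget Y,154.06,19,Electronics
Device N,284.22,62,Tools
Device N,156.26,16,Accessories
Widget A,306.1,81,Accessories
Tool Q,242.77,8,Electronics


Computing total quantity:
Values: [19, 62, 16, 81, 8]
Sum = 186

186


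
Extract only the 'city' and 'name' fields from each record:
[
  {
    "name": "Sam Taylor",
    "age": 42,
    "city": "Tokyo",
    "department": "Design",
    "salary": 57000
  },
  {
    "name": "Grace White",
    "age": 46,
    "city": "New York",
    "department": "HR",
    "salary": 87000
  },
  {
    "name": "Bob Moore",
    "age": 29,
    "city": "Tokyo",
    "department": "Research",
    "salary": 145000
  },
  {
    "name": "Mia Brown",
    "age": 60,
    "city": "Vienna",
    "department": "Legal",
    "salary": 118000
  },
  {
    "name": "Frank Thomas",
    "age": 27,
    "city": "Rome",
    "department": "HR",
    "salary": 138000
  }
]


Original: 5 records with fields: name, age, city, department, salary
Keep: ['city', 'name']
Drop: ['age', 'department', 'salary']
Result: 5 records, 2 fields each

[
  {
    "city": "Tokyo",
    "name": "Sam Taylor"
  },
  {
    "city": "New York",
    "name": "Grace White"
  },
  {
    "city": "Tokyo",
    "name": "Bob Moore"
  },
  {
    "city": "Vienna",
    "name": "Mia Brown"
  },
  {
    "city": "Rome",
    "name": "Frank Thomas"
  }
]


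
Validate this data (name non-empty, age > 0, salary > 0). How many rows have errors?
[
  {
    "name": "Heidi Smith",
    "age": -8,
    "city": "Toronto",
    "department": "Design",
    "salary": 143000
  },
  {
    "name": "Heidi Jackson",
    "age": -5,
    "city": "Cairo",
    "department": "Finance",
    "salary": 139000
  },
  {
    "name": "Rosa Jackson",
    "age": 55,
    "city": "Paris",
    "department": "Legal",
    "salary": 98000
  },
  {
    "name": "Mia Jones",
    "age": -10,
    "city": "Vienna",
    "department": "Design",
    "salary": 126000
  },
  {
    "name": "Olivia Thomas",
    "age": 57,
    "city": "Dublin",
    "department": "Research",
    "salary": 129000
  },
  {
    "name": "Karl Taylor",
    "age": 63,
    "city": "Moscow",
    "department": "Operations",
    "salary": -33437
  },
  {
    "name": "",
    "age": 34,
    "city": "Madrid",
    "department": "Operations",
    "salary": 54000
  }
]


Validating 7 records:
Rules: name non-empty, age > 0, salary > 0

  Row 1 (Heidi Smith): negative age: -8
  Row 2 (Heidi Jackson): negative age: -5
  Row 3 (Rosa Jackson): OK
  Row 4 (Mia Jones): negative age: -10
  Row 5 (Olivia Thomas): OK
  Row 6 (Karl Taylor): negative salary: -33437
  Row 7 (???): empty name

Total errors: 5

5 errors


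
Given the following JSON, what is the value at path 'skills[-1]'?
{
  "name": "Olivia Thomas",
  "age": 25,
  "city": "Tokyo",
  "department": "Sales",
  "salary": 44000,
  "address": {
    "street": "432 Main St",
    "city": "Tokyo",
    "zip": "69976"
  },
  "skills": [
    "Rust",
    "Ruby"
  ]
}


Query: skills[-1]
Path: skills -> last element
Value: Ruby

Ruby


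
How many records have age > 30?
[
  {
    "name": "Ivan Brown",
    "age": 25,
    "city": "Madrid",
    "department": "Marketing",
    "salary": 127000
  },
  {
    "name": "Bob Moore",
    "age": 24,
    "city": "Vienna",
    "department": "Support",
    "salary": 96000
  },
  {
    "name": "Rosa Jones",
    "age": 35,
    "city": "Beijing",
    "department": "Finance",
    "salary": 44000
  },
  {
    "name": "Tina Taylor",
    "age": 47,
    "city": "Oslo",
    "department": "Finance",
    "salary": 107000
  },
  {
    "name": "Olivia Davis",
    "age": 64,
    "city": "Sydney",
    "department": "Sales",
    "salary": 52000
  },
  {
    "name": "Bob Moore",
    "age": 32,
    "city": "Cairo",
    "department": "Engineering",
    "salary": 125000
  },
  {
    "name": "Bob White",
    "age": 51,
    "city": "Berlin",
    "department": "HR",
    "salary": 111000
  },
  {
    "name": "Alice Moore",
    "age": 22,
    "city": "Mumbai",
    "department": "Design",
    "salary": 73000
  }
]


Data: 8 records
Condition: age > 30

Checking each record:
  Ivan Brown: 25
  Bob Moore: 24
  Rosa Jones: 35 MATCH
  Tina Taylor: 47 MATCH
  Olivia Davis: 64 MATCH
  Bob Moore: 32 MATCH
  Bob White: 51 MATCH
  Alice Moore: 22

Count: 5

5


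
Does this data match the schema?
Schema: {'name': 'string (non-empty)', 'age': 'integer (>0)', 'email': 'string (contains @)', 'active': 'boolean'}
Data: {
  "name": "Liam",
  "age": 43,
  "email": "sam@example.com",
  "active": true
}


Validating each field against schema:
  name: OK (non-empty string)
  age: OK (positive integer)
  email: OK (string with @)
  active: OK (boolean)

Result: VALID

VALID


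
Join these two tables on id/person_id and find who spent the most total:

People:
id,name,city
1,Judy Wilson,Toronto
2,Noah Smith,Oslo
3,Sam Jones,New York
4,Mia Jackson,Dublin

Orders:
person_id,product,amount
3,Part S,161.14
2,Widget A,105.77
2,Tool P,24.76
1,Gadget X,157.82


Join on: people.id = orders.person_id

Joined rows:
  Sam Jones (New York) bought Part S for $161.14
  Noah Smith (Oslo) bought Widget A for $105.77
  Noah Smith (Oslo) bought Tool P for $24.76
  Judy Wilson (Toronto) bought Gadget X for $157.82

Total per person:
  Sam Jones: $161.14
  Judy Wilson: $157.82
  Noah Smith: $130.53

Top spender: Sam Jones ($161.14)

Sam Jones ($161.14)


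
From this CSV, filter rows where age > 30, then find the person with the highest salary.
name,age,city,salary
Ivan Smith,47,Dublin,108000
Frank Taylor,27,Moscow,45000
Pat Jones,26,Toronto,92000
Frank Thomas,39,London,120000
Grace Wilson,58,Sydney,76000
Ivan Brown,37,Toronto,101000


Filter: age > 30
Sort by: salary (descending)

Filtered records (4):
  Frank Thomas, age 39, salary $120000
  Ivan Smith, age 47, salary $108000
  Ivan Brown, age 37, salary $101000
  Grace Wilson, age 58, salary $76000

Highest salary: Frank Thomas ($120000)

Frank Thomas


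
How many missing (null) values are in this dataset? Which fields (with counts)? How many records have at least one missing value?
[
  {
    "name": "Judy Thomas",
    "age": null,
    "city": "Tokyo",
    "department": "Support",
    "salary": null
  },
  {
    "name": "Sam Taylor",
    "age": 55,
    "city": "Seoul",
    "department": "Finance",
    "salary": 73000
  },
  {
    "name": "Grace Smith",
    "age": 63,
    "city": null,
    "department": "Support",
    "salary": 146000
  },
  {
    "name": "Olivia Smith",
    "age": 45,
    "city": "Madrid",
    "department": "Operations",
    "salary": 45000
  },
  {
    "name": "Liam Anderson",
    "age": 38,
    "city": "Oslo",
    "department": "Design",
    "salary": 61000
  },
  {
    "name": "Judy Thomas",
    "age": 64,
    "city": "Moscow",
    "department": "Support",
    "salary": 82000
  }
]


Checking for missing (null) values in 6 records:

  Judy Thomas: age, salary
  Sam Taylor: complete
  Grace Smith: city
  Olivia Smith: complete
  Liam Anderson: complete
  Judy Thomas: complete

Per field:
  name: 0 missing
  age: 1 missing
  city: 1 missing
  department: 0 missing
  salary: 1 missing

Total missing values: 3
Records with any missing: 2

3 missing values (age: 1, city: 1, salary: 1); 2 incomplete records


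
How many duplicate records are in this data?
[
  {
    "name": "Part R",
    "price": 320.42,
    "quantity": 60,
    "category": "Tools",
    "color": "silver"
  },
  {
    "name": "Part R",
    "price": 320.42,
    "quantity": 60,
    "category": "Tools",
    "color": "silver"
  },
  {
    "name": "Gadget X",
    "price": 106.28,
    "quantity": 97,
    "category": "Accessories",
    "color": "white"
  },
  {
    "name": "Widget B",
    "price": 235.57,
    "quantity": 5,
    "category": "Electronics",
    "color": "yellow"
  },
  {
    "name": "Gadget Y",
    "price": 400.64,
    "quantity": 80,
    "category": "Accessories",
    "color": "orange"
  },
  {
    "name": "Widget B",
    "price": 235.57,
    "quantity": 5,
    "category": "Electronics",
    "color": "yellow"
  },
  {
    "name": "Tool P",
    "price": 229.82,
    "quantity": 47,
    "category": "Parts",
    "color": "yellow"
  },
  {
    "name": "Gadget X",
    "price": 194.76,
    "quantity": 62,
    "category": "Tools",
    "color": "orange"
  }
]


Checking 8 records for duplicates:

  Row 1: Part R ($320.42, qty 60)
  Row 2: Part R ($320.42, qty 60) <-- DUPLICATE
  Row 3: Gadget X ($106.28, qty 97)
  Row 4: Widget B ($235.57, qty 5)
  Row 5: Gadget Y ($400.64, qty 80)
  Row 6: Widget B ($235.57, qty 5) <-- DUPLICATE
  Row 7: Tool P ($229.82, qty 47)
  Row 8: Gadget X ($194.76, qty 62)

Duplicates found: 2
Unique records: 6

2 duplicates, 6 unique


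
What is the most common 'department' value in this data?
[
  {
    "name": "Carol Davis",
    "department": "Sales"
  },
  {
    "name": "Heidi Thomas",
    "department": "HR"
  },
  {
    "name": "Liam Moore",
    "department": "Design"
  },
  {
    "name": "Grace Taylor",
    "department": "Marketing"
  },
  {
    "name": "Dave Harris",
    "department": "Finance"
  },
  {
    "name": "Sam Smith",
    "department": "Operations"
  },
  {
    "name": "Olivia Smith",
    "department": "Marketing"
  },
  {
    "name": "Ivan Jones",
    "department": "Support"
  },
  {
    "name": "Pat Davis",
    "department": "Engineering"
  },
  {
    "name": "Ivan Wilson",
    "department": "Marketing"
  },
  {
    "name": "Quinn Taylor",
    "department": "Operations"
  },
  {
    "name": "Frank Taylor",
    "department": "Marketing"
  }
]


Counting 'department' values across 12 records:

  Marketing: 4 ####
  Operations: 2 ##
  Sales: 1 #
  HR: 1 #
  Design: 1 #
  Finance: 1 #
  Support: 1 #
  Engineering: 1 #

Most common: Marketing (4 times)

Marketing (4 times)


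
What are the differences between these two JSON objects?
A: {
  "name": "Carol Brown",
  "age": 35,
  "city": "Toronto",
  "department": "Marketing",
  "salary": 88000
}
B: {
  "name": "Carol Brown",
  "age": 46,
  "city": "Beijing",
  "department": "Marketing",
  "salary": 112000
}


Comparing each field (in key order):
  name: same
  age: DIFFERENT
  city: DIFFERENT
  department: same
  salary: DIFFERENT
Differences:
  age: 35 -> 46
  city: Toronto -> Beijing
  salary: 88000 -> 112000

3 field(s) changed

3 changes: age, city, salary


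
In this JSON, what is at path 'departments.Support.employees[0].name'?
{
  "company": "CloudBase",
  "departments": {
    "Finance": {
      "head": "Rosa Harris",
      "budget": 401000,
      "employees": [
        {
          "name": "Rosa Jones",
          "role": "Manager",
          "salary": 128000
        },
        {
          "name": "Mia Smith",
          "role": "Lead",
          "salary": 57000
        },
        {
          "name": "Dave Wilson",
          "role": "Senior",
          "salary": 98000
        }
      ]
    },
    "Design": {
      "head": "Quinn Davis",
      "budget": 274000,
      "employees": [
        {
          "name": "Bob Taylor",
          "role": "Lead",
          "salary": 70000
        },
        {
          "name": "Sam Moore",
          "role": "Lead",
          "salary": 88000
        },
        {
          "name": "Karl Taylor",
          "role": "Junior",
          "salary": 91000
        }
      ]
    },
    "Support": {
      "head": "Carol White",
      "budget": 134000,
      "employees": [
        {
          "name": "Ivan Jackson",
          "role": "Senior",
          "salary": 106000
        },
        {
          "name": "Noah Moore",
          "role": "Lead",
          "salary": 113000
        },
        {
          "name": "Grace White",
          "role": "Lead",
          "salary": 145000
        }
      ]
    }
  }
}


Path: departments.Support.employees[0].name

Navigate:
  -> departments
  -> Support
  -> employees[0].name = 'Ivan Jackson'

Ivan Jackson


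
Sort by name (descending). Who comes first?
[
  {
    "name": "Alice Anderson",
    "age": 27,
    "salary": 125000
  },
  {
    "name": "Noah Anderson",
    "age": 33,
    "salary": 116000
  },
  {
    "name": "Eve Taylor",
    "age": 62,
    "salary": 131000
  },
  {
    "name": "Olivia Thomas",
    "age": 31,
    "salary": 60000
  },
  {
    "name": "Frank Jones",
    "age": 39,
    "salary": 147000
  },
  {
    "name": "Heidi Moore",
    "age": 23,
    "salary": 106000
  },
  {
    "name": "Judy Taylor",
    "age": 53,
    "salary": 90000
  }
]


Sort by: name (descending)

Sorted order:
  1. Olivia Thomas (name = Olivia Thomas)
  2. Noah Anderson (name = Noah Anderson)
  3. Judy Taylor (name = Judy Taylor)
  4. Heidi Moore (name = Heidi Moore)
  5. Frank Jones (name = Frank Jones)
  6. Eve Taylor (name = Eve Taylor)
  7. Alice Anderson (name = Alice Anderson)

First: Olivia Thomas

Olivia Thomas


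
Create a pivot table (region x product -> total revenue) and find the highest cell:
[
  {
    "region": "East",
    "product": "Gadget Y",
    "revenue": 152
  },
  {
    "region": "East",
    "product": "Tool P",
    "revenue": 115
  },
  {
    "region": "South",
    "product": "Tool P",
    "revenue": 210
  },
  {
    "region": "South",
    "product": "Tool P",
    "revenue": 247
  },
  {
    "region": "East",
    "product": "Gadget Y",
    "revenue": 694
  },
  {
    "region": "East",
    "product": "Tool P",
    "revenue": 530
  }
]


Pivot: region (rows) x product (columns) -> total revenue

     Gadget Y      Tool P      
East           846           645  
South            0           457  

Highest: East / Gadget Y = $846

East / Gadget Y = $846


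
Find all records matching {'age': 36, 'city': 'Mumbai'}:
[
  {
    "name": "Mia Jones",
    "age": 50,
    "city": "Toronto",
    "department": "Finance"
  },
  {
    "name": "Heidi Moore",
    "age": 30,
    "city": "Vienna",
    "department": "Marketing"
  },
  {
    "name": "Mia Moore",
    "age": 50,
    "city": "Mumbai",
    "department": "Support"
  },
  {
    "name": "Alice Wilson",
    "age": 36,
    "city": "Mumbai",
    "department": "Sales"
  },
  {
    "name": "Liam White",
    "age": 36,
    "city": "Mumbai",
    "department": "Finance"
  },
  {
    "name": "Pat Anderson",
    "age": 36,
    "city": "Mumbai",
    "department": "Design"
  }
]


Search criteria: {'age': 36, 'city': 'Mumbai'}

Checking 6 records:
  Mia Jones: {age: 50, city: Toronto}
  Heidi Moore: {age: 30, city: Vienna}
  Mia Moore: {age: 50, city: Mumbai}
  Alice Wilson: {age: 36, city: Mumbai} <-- MATCH
  Liam White: {age: 36, city: Mumbai} <-- MATCH
  Pat Anderson: {age: 36, city: Mumbai} <-- MATCH

Matches: ["Alice Wilson", "Liam White", "Pat Anderson"]

["Alice Wilson", "Liam White", "Pat Anderson"]


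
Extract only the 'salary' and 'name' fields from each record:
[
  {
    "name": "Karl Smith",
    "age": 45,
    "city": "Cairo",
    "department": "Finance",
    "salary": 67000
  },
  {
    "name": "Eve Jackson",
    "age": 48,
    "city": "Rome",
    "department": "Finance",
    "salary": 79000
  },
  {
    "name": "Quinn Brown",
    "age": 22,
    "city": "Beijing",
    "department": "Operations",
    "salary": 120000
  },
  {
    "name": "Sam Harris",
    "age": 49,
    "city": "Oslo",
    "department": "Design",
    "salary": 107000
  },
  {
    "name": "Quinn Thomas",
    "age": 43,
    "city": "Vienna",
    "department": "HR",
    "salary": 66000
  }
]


Original: 5 records with fields: name, age, city, department, salary
Keep: ['salary', 'name']
Drop: ['age', 'city', 'department']
Result: 5 records, 2 fields each

[
  {
    "salary": 67000,
    "name": "Karl Smith"
  },
  {
    "salary": 79000,
    "name": "Eve Jackson"
  },
  {
    "salary": 120000,
    "name": "Quinn Brown"
  },
  {
    "salary": 107000,
    "name": "Sam Harris"
  },
  {
    "salary": 66000,
    "name": "Quinn Thomas"
  }
]


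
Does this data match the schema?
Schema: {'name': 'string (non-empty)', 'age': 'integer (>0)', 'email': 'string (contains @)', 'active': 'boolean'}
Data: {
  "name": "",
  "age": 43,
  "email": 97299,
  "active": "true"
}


Validating each field against schema:
  name: FAIL ("" is an empty string)
  age: OK (positive integer)
  email: FAIL (97299 is not a string)
  active: FAIL ("true" is not a boolean)

Result: INVALID (3 errors: name, email, active)

INVALID (3 errors: name, email, active)


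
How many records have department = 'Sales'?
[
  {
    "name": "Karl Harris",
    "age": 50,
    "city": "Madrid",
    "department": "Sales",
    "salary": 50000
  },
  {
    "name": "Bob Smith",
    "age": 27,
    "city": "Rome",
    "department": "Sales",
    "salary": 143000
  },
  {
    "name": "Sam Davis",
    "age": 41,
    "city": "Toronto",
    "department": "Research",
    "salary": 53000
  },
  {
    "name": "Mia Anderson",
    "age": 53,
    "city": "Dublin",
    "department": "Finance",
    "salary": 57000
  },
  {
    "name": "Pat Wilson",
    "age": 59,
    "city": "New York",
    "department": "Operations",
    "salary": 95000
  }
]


Data: 5 records
Condition: department = 'Sales'

Checking each record:
  Karl Harris: Sales MATCH
  Bob Smith: Sales MATCH
  Sam Davis: Research
  Mia Anderson: Finance
  Pat Wilson: Operations

Count: 2

2


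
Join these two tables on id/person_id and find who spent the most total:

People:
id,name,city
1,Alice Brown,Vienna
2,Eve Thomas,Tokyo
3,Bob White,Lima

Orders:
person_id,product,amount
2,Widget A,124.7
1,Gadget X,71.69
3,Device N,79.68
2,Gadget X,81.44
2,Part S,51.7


Join on: people.id = orders.person_id

Joined rows:
  Eve Thomas (Tokyo) bought Widget A for $124.7
  Alice Brown (Vienna) bought Gadget X for $71.69
  Bob White (Lima) bought Device N for $79.68
  Eve Thomas (Tokyo) bought Gadget X for $81.44
  Eve Thomas (Tokyo) bought Part S for $51.7

Total per person:
  Eve Thomas: $257.84
  Bob White: $79.68
  Alice Brown: $71.69

Top spender: Eve Thomas ($257.84)

Eve Thomas ($257.84)
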